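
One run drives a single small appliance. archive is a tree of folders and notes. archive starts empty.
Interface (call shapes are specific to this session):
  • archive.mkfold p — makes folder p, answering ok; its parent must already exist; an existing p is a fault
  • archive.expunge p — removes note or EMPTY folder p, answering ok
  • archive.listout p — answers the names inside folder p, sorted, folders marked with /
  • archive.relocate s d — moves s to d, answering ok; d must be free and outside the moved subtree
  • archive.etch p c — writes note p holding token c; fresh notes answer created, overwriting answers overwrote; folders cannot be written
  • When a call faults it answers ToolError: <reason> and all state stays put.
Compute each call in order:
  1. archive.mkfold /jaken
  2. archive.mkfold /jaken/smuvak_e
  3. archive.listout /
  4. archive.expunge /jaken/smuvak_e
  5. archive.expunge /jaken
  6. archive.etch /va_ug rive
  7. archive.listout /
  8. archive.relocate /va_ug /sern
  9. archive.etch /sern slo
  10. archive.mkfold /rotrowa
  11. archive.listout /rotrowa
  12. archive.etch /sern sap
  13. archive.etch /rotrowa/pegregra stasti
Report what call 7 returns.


Answer: [va_ug]

Derivation:
% mkfold(p=/jaken) => ok
% mkfold(p=/jaken/smuvak_e) => ok
% listout(p=/) => [jaken/]
% expunge(p=/jaken/smuvak_e) => ok
% expunge(p=/jaken) => ok
% etch(p=/va_ug, c=rive) => created
% listout(p=/) => [va_ug]
% relocate(s=/va_ug, d=/sern) => ok
% etch(p=/sern, c=slo) => overwrote
% mkfold(p=/rotrowa) => ok
% listout(p=/rotrowa) => []
% etch(p=/sern, c=sap) => overwrote
% etch(p=/rotrowa/pegregra, c=stasti) => created


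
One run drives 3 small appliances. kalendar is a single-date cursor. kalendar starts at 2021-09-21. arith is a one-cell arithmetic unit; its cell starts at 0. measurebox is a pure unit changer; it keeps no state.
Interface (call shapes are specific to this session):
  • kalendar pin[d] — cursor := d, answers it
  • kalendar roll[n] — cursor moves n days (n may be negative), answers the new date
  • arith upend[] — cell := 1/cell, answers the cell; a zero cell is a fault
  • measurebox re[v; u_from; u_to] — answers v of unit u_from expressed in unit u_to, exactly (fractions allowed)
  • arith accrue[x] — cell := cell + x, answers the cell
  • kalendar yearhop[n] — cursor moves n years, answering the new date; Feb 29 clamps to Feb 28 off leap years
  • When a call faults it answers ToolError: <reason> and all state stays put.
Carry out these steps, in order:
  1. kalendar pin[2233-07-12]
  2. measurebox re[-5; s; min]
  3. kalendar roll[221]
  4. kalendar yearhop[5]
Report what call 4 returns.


Answer: 2239-02-18

Derivation:
! 1. kalendar pin(d→2233-07-12) -> 2233-07-12
! 2. measurebox re(v→-5, u_from→s, u_to→min) -> -1/12
! 3. kalendar roll(n→221) -> 2234-02-18
! 4. kalendar yearhop(n→5) -> 2239-02-18


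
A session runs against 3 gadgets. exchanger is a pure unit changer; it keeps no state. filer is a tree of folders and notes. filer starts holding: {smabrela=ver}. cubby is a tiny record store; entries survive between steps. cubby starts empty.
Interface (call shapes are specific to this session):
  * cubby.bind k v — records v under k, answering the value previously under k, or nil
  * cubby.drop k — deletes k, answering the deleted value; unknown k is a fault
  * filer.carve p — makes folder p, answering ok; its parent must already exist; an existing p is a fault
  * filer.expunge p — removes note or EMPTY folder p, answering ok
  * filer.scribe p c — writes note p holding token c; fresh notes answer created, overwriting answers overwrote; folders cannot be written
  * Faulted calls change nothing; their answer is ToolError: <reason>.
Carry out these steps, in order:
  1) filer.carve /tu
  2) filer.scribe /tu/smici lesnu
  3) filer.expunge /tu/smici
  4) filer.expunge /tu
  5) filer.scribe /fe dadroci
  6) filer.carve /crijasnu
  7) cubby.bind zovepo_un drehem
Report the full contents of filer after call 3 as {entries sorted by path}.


CALL filer.carve[/tu]
RET  ok
CALL filer.scribe[/tu/smici; lesnu]
RET  created
CALL filer.expunge[/tu/smici]
RET  ok
CALL filer.expunge[/tu]
RET  ok
CALL filer.scribe[/fe; dadroci]
RET  created
CALL filer.carve[/crijasnu]
RET  ok
CALL cubby.bind[zovepo_un; drehem]
RET  nil

Answer: {smabrela=ver, tu/}


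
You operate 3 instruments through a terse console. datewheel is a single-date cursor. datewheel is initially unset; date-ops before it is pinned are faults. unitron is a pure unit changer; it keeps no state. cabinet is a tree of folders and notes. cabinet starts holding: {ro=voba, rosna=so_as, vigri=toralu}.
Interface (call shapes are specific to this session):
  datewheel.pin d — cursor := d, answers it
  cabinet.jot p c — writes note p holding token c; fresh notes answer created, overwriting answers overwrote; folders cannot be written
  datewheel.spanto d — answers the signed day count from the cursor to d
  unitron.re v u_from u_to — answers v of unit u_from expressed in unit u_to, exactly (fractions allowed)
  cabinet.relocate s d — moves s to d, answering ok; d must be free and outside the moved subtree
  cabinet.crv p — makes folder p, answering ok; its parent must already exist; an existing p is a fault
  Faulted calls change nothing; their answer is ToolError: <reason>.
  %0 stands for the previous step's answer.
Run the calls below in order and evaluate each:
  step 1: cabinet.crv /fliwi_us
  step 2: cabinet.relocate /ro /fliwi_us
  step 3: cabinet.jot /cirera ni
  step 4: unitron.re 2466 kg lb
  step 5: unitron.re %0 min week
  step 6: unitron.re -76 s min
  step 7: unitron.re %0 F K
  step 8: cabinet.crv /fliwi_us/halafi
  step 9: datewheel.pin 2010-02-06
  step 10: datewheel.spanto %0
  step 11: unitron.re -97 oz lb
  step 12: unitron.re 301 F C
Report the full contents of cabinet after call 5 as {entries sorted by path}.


// crv(p→/fliwi_us) ~> ok
// relocate(s→/ro, d→/fliwi_us) ~> ToolError: exists
// jot(p→/cirera, c→ni) ~> created
// re(v→2466, u_from→kg, u_to→lb) ~> 246600000000/45359237
// re(v→%0, u_from→min, u_to→week) ~> 171250000/317514659
// re(v→-76, u_from→s, u_to→min) ~> -19/15
// re(v→%0, u_from→F, u_to→K) ~> 137521/540
// crv(p→/fliwi_us/halafi) ~> ok
// pin(d→2010-02-06) ~> 2010-02-06
// spanto(d→%0) ~> 0
// re(v→-97, u_from→oz, u_to→lb) ~> -97/16
// re(v→301, u_from→F, u_to→C) ~> 1345/9

Answer: {cirera=ni, fliwi_us/, ro=voba, rosna=so_as, vigri=toralu}


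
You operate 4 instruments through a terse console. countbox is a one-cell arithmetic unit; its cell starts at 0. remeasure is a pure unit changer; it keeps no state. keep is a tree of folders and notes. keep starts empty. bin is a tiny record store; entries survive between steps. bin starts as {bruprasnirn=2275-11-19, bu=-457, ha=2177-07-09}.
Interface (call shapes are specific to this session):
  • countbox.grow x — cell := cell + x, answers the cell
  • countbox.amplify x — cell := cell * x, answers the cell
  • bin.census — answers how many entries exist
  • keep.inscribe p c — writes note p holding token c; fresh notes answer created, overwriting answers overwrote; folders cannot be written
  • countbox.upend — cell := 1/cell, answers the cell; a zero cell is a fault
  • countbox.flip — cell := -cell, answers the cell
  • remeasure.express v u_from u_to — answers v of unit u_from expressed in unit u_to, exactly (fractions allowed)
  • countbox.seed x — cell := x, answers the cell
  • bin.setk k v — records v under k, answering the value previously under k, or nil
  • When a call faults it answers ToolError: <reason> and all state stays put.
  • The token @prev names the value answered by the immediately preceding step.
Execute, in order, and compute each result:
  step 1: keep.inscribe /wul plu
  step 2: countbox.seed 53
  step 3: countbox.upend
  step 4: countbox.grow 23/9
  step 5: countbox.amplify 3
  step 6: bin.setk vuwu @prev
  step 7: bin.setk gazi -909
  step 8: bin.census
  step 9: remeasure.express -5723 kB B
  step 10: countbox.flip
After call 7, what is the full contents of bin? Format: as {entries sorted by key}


! inscribe(p=/wul, c=plu) -> created
! seed(x=53) -> 53
! upend() -> 1/53
! grow(x=23/9) -> 1228/477
! amplify(x=3) -> 1228/159
! setk(k=vuwu, v=@prev) -> nil
! setk(k=gazi, v=-909) -> nil
! census() -> 5
! express(v=-5723, u_from=kB, u_to=B) -> -5723000
! flip() -> -1228/159

Answer: {bruprasnirn=2275-11-19, bu=-457, gazi=-909, ha=2177-07-09, vuwu=1228/159}


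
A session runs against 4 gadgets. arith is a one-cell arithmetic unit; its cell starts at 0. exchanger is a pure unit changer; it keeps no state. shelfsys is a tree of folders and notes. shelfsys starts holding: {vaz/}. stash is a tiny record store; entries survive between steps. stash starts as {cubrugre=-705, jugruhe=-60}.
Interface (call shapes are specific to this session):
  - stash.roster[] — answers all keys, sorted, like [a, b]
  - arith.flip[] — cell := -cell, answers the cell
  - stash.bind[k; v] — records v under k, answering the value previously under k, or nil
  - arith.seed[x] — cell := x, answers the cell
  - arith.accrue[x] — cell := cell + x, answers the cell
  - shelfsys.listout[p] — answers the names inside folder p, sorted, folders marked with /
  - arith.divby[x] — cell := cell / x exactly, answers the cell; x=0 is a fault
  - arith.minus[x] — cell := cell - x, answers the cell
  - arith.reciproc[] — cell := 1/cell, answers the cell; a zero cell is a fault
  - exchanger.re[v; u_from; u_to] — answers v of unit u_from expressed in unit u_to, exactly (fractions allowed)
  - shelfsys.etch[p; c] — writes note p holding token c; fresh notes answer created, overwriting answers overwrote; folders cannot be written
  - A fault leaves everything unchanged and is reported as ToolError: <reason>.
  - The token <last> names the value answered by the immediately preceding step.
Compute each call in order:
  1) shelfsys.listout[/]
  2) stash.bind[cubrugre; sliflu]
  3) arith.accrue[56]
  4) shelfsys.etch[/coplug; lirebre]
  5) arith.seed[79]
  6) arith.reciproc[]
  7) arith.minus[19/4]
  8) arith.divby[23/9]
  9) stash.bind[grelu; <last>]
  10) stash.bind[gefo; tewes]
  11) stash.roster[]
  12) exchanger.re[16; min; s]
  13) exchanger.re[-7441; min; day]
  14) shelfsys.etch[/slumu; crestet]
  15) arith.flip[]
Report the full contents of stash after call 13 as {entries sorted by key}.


Answer: {cubrugre=sliflu, gefo=tewes, grelu=-13473/7268, jugruhe=-60}

Derivation:
% 1. shelfsys.listout(p=/) : [vaz/]
% 2. stash.bind(k=cubrugre, v=sliflu) : -705
% 3. arith.accrue(x=56) : 56
% 4. shelfsys.etch(p=/coplug, c=lirebre) : created
% 5. arith.seed(x=79) : 79
% 6. arith.reciproc() : 1/79
% 7. arith.minus(x=19/4) : -1497/316
% 8. arith.divby(x=23/9) : -13473/7268
% 9. stash.bind(k=grelu, v=<last>) : nil
% 10. stash.bind(k=gefo, v=tewes) : nil
% 11. stash.roster() : [cubrugre, gefo, grelu, jugruhe]
% 12. exchanger.re(v=16, u_from=min, u_to=s) : 960
% 13. exchanger.re(v=-7441, u_from=min, u_to=day) : -7441/1440
% 14. shelfsys.etch(p=/slumu, c=crestet) : created
% 15. arith.flip() : 13473/7268


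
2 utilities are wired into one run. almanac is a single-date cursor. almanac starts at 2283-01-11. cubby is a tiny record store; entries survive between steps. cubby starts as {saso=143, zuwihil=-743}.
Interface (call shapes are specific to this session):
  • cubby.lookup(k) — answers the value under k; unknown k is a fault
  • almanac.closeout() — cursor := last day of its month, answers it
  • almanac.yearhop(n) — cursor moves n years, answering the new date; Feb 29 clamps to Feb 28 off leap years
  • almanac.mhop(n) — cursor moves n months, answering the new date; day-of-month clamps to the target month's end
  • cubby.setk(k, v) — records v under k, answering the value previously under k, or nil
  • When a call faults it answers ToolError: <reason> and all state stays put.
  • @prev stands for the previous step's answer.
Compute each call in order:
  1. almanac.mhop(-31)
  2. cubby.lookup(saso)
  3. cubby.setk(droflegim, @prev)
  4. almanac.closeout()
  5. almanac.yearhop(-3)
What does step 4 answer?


Answer: 2280-06-30

Derivation:
$ almanac.mhop n→-31
  2280-06-11
$ cubby.lookup k→saso
  143
$ cubby.setk k→droflegim v→@prev
  nil
$ almanac.closeout
  2280-06-30
$ almanac.yearhop n→-3
  2277-06-30


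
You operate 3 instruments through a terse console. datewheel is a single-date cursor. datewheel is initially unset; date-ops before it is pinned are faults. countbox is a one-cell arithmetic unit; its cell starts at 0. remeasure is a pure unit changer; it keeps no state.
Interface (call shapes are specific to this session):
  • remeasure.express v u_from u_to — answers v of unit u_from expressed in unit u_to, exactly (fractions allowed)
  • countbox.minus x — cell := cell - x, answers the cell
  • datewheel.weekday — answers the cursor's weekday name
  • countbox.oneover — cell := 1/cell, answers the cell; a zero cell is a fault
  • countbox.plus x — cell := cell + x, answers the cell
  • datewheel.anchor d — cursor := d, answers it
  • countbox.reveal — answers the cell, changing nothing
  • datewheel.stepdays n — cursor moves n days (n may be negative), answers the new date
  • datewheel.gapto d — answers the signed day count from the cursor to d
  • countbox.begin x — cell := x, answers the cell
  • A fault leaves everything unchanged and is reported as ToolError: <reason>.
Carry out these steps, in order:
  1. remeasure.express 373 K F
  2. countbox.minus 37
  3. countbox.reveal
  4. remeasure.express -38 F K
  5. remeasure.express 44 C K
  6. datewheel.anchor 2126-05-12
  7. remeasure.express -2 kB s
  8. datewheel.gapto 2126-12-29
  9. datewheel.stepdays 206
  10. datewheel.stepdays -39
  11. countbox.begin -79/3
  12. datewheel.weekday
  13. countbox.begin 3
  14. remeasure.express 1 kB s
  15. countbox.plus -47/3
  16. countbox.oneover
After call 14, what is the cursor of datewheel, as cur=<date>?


→ express(v='373', u_from='K', u_to='F')
← 21173/100
→ minus(x='37')
← -37
→ reveal()
← -37
→ express(v='-38', u_from='F', u_to='K')
← 42167/180
→ express(v='44', u_from='C', u_to='K')
← 6343/20
→ anchor(d='2126-05-12')
← 2126-05-12
→ express(v='-2', u_from='kB', u_to='s')
← ToolError: incompatible units
→ gapto(d='2126-12-29')
← 231
→ stepdays(n='206')
← 2126-12-04
→ stepdays(n='-39')
← 2126-10-26
→ begin(x='-79/3')
← -79/3
→ weekday()
← Saturday
→ begin(x='3')
← 3
→ express(v='1', u_from='kB', u_to='s')
← ToolError: incompatible units
→ plus(x='-47/3')
← -38/3
→ oneover()
← -3/38

Answer: cur=2126-10-26


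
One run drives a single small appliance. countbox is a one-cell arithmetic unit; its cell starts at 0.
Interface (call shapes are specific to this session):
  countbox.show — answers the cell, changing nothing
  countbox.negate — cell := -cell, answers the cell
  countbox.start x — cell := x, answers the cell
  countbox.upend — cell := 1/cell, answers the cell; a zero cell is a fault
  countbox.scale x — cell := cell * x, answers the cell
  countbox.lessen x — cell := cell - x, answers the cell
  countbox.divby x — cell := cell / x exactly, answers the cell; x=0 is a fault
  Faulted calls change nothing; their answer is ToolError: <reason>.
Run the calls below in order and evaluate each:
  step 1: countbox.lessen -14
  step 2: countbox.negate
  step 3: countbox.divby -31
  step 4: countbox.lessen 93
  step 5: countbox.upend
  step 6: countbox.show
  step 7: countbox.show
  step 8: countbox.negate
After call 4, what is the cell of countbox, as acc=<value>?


>>> countbox.lessen -14
[out] 14
>>> countbox.negate
[out] -14
>>> countbox.divby -31
[out] 14/31
>>> countbox.lessen 93
[out] -2869/31
>>> countbox.upend
[out] -31/2869
>>> countbox.show
[out] -31/2869
>>> countbox.show
[out] -31/2869
>>> countbox.negate
[out] 31/2869

Answer: acc=-2869/31


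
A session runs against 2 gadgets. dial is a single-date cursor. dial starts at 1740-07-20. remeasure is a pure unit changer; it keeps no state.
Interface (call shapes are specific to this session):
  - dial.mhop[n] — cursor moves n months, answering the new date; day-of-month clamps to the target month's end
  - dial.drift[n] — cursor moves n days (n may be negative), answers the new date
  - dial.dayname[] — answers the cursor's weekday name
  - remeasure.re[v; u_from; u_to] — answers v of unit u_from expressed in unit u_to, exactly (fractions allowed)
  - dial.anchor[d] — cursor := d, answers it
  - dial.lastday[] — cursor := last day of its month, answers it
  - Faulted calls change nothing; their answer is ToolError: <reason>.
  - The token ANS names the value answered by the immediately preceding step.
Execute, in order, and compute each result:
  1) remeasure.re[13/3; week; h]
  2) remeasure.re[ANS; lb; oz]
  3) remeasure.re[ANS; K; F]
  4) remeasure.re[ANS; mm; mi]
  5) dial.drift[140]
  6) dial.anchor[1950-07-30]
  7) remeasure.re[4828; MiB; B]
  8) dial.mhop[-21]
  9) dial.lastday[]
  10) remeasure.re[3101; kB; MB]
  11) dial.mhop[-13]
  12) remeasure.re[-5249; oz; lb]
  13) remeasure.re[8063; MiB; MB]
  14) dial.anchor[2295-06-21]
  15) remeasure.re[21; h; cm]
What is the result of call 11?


$ remeasure.re v=13/3 u_from=week u_to=h
[out] 728
$ remeasure.re v=ANS u_from=lb u_to=oz
[out] 11648
$ remeasure.re v=ANS u_from=K u_to=F
[out] 2050673/100
$ remeasure.re v=ANS u_from=mm u_to=mi
[out] 2050673/160934400
$ dial.drift n=140
[out] 1740-12-07
$ dial.anchor d=1950-07-30
[out] 1950-07-30
$ remeasure.re v=4828 u_from=MiB u_to=B
[out] 5062524928
$ dial.mhop n=-21
[out] 1948-10-30
$ dial.lastday
[out] 1948-10-31
$ remeasure.re v=3101 u_from=kB u_to=MB
[out] 3101/1000
$ dial.mhop n=-13
[out] 1947-09-30
$ remeasure.re v=-5249 u_from=oz u_to=lb
[out] -5249/16
$ remeasure.re v=8063 u_from=MiB u_to=MB
[out] 132104192/15625
$ dial.anchor d=2295-06-21
[out] 2295-06-21
$ remeasure.re v=21 u_from=h u_to=cm
[out] ToolError: incompatible units

Answer: 1947-09-30


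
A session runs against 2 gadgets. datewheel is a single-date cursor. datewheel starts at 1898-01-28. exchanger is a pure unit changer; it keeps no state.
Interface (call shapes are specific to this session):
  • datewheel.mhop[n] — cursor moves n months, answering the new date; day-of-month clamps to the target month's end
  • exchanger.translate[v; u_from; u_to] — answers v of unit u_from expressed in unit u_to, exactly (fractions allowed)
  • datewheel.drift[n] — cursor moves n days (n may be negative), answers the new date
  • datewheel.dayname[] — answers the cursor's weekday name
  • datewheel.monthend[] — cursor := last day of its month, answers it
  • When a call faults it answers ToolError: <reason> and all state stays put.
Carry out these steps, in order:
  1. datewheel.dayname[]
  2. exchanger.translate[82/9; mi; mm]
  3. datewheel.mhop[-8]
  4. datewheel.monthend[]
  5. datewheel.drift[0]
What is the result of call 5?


Answer: 1897-05-31

Derivation:
! datewheel.dayname() -> Friday
! exchanger.translate(v→82/9, u_from→mi, u_to→mm) -> 14662912
! datewheel.mhop(n→-8) -> 1897-05-28
! datewheel.monthend() -> 1897-05-31
! datewheel.drift(n→0) -> 1897-05-31


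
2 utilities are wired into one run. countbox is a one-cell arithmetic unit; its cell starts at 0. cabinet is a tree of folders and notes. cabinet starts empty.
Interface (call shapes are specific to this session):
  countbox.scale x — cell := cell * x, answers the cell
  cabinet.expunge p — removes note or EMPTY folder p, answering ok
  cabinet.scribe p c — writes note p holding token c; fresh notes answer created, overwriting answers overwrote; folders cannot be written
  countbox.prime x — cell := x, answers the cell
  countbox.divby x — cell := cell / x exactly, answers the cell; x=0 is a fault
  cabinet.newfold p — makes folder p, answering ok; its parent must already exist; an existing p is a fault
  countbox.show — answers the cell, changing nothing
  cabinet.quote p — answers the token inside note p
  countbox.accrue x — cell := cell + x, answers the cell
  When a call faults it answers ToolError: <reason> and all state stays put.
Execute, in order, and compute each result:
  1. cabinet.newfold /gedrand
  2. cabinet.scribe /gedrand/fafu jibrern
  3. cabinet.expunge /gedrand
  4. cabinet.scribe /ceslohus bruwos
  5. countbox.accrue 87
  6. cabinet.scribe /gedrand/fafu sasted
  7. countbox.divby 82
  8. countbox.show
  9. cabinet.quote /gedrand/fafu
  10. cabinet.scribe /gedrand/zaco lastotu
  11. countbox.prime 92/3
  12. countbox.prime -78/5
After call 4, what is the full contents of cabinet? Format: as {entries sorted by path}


Answer: {ceslohus=bruwos, gedrand/, gedrand/fafu=jibrern}

Derivation:
# newfold(/gedrand) == ok
# scribe(/gedrand/fafu, jibrern) == created
# expunge(/gedrand) == ToolError: not empty
# scribe(/ceslohus, bruwos) == created
# accrue(87) == 87
# scribe(/gedrand/fafu, sasted) == overwrote
# divby(82) == 87/82
# show() == 87/82
# quote(/gedrand/fafu) == sasted
# scribe(/gedrand/zaco, lastotu) == created
# prime(92/3) == 92/3
# prime(-78/5) == -78/5


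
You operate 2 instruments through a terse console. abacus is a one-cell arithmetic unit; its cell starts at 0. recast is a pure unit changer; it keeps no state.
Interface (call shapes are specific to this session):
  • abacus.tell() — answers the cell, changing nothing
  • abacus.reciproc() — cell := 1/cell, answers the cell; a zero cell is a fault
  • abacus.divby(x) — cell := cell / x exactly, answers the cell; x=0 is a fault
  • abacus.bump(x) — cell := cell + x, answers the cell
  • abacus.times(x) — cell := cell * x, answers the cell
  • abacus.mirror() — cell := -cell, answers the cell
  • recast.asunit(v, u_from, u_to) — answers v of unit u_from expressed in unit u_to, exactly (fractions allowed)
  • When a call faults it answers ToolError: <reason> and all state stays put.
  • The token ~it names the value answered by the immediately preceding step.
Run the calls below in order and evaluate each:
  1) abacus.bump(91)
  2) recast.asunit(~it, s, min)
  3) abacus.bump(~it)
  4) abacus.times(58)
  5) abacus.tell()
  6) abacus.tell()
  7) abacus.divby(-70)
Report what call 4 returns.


·→ abacus.bump(x='91')
·← 91
·→ recast.asunit(v='~it', u_from='s', u_to='min')
·← 91/60
·→ abacus.bump(x='~it')
·← 5551/60
·→ abacus.times(x='58')
·← 160979/30
·→ abacus.tell()
·← 160979/30
·→ abacus.tell()
·← 160979/30
·→ abacus.divby(x='-70')
·← -22997/300

Answer: 160979/30


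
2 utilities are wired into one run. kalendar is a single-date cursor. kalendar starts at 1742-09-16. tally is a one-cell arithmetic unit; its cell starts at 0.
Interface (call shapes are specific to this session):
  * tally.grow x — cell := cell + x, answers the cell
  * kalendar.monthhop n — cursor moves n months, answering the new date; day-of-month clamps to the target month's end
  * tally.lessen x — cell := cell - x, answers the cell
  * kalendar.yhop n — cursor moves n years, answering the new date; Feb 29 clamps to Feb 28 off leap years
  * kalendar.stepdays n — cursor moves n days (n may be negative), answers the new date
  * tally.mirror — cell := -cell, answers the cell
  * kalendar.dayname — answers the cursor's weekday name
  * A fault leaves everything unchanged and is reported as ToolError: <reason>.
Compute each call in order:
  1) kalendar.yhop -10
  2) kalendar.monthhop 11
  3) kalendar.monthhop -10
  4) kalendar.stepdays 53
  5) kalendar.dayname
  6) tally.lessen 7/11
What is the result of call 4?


-- 1. kalendar.yhop(-10) ~> 1732-09-16
-- 2. kalendar.monthhop(11) ~> 1733-08-16
-- 3. kalendar.monthhop(-10) ~> 1732-10-16
-- 4. kalendar.stepdays(53) ~> 1732-12-08
-- 5. kalendar.dayname() ~> Monday
-- 6. tally.lessen(7/11) ~> -7/11

Answer: 1732-12-08


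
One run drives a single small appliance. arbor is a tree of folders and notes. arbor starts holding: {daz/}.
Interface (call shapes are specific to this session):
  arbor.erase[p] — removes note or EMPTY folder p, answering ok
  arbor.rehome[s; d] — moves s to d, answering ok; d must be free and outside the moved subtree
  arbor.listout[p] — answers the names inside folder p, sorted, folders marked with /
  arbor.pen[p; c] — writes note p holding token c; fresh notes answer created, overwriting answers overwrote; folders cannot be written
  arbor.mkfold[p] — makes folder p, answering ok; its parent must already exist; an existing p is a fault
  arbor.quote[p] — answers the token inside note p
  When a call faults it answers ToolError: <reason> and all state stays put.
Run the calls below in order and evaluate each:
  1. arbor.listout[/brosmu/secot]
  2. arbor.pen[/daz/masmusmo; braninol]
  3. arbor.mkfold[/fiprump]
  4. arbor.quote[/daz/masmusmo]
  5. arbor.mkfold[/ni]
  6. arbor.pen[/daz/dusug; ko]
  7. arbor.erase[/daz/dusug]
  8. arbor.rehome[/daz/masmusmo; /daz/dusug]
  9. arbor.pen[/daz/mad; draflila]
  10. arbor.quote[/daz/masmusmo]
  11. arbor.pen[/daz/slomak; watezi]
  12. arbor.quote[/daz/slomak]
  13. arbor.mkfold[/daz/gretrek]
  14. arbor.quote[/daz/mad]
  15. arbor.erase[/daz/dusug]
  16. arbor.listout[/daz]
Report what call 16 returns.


[in] listout p='/brosmu/secot'
  ToolError: not found
[in] pen p='/daz/masmusmo' c='braninol'
  created
[in] mkfold p='/fiprump'
  ok
[in] quote p='/daz/masmusmo'
  braninol
[in] mkfold p='/ni'
  ok
[in] pen p='/daz/dusug' c='ko'
  created
[in] erase p='/daz/dusug'
  ok
[in] rehome s='/daz/masmusmo' d='/daz/dusug'
  ok
[in] pen p='/daz/mad' c='draflila'
  created
[in] quote p='/daz/masmusmo'
  ToolError: not found
[in] pen p='/daz/slomak' c='watezi'
  created
[in] quote p='/daz/slomak'
  watezi
[in] mkfold p='/daz/gretrek'
  ok
[in] quote p='/daz/mad'
  draflila
[in] erase p='/daz/dusug'
  ok
[in] listout p='/daz'
  [gretrek/, mad, slomak]

Answer: [gretrek/, mad, slomak]


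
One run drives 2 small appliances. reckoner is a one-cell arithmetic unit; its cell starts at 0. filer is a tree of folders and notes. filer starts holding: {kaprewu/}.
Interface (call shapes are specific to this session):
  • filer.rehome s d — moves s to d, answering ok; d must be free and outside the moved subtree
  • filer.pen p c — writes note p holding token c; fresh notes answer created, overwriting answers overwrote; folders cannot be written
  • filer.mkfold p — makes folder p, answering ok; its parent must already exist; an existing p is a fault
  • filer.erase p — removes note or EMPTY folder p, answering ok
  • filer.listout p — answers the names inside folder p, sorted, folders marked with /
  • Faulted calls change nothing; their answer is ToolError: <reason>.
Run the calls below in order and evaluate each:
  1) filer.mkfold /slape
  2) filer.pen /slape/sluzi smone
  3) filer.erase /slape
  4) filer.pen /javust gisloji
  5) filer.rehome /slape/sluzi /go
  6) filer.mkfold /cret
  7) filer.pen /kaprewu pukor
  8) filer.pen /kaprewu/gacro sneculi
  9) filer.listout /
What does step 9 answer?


-- 1. filer.mkfold(p=/slape) -> ok
-- 2. filer.pen(p=/slape/sluzi, c=smone) -> created
-- 3. filer.erase(p=/slape) -> ToolError: not empty
-- 4. filer.pen(p=/javust, c=gisloji) -> created
-- 5. filer.rehome(s=/slape/sluzi, d=/go) -> ok
-- 6. filer.mkfold(p=/cret) -> ok
-- 7. filer.pen(p=/kaprewu, c=pukor) -> ToolError: is a directory
-- 8. filer.pen(p=/kaprewu/gacro, c=sneculi) -> created
-- 9. filer.listout(p=/) -> [cret/, go, javust, kaprewu/, slape/]

Answer: [cret/, go, javust, kaprewu/, slape/]


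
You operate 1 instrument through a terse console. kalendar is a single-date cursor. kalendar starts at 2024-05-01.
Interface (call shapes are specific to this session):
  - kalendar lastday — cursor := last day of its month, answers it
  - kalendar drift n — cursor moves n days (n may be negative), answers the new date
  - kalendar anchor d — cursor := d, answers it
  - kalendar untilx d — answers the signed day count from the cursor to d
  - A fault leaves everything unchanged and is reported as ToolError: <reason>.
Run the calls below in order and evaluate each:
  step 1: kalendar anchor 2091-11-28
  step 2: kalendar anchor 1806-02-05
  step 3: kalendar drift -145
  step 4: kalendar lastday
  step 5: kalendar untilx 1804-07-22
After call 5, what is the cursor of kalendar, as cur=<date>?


Answer: cur=1805-09-30

Derivation:
Calling kalendar anchor with d=2091-11-28, yielding 2091-11-28.
I try kalendar anchor with d=1806-02-05, → 1806-02-05.
Using kalendar drift with n=-145, which returns 1805-09-13.
I call kalendar lastday(), and get 1805-09-30.
I call kalendar untilx with d=1804-07-22, and observe -435.


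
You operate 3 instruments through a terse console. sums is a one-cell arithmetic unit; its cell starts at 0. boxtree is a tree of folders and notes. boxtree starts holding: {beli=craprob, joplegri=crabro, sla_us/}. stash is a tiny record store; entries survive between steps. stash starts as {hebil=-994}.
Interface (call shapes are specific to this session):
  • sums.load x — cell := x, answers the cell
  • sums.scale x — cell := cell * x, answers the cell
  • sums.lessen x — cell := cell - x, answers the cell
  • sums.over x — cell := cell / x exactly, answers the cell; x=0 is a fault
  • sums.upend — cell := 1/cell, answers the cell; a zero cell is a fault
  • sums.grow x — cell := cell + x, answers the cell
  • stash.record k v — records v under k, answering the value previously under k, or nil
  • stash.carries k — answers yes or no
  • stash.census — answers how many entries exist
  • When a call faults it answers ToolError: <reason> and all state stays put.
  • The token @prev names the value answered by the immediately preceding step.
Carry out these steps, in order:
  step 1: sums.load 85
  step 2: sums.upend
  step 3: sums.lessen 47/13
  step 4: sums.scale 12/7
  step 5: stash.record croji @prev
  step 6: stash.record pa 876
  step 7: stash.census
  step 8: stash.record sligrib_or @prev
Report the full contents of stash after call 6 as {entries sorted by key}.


Now I run load using x→85, and get 85.
Now I run upend(), yielding 1/85.
Calling lessen using x→47/13: -3982/1105.
Using scale using x→12/7, → -47784/7735.
Then record using k→croji, v→@prev, which returns nil.
I use record using k→pa, v→876: nil.
Calling census(), → 3.
Now I run record using k→sligrib_or, v→@prev, which returns nil.

Answer: {croji=-47784/7735, hebil=-994, pa=876}


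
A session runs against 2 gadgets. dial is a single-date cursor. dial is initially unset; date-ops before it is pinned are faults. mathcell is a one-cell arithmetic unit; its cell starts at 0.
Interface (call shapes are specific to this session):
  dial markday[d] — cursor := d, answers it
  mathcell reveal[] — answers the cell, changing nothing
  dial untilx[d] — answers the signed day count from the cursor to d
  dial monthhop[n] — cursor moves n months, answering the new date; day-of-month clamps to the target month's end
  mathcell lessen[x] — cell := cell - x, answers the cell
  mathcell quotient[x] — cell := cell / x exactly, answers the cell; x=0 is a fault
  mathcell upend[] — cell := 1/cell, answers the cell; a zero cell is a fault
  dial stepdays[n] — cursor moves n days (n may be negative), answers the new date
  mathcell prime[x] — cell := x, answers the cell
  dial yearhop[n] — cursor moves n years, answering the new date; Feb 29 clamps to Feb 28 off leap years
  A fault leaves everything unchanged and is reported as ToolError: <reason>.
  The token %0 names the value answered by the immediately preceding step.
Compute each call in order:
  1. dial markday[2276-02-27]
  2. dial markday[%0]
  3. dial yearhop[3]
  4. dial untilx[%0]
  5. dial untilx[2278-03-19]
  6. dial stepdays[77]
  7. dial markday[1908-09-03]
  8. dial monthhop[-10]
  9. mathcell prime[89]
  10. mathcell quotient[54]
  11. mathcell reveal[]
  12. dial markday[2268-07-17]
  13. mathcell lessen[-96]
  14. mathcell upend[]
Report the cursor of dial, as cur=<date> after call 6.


Answer: cur=2279-05-15

Derivation:
Then dial markday on d→2276-02-27, and see 2276-02-27.
I try dial markday on d→%0, and get 2276-02-27.
I run dial yearhop on n→3, — result: 2279-02-27.
Now I run dial untilx on d→%0, giving 0.
I call dial untilx on d→2278-03-19, yielding -345.
Calling dial stepdays on n→77: 2279-05-15.
I invoke dial markday on d→1908-09-03, yielding 1908-09-03.
I call dial monthhop on n→-10: 1907-11-03.
Calling mathcell prime on x→89, giving 89.
Invoking mathcell quotient on x→54, which returns 89/54.
Calling mathcell reveal, and see 89/54.
Now I run dial markday on d→2268-07-17, and get 2268-07-17.
I try mathcell lessen on x→-96: 5273/54.
I call mathcell upend, giving 54/5273.


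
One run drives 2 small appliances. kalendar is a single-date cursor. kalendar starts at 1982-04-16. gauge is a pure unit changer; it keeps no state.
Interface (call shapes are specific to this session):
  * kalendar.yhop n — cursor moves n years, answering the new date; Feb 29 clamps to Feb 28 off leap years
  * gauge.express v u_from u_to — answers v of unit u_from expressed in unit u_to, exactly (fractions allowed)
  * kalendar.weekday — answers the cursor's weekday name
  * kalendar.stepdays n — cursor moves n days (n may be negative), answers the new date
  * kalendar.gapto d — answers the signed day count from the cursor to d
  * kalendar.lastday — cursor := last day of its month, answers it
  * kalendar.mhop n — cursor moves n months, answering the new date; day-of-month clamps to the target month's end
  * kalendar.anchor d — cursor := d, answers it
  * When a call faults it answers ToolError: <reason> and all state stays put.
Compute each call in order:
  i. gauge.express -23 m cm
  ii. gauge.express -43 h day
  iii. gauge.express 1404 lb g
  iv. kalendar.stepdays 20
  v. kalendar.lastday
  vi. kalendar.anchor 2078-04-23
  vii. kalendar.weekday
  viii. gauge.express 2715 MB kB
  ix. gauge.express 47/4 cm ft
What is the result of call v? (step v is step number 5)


==> gauge.express(v: -23, u_from: m, u_to: cm)
<== -2300
==> gauge.express(v: -43, u_from: h, u_to: day)
<== -43/24
==> gauge.express(v: 1404, u_from: lb, u_to: g)
<== 15921092187/25000
==> kalendar.stepdays(n: 20)
<== 1982-05-06
==> kalendar.lastday()
<== 1982-05-31
==> kalendar.anchor(d: 2078-04-23)
<== 2078-04-23
==> kalendar.weekday()
<== Saturday
==> gauge.express(v: 2715, u_from: MB, u_to: kB)
<== 2715000
==> gauge.express(v: 47/4, u_from: cm, u_to: ft)
<== 1175/3048

Answer: 1982-05-31


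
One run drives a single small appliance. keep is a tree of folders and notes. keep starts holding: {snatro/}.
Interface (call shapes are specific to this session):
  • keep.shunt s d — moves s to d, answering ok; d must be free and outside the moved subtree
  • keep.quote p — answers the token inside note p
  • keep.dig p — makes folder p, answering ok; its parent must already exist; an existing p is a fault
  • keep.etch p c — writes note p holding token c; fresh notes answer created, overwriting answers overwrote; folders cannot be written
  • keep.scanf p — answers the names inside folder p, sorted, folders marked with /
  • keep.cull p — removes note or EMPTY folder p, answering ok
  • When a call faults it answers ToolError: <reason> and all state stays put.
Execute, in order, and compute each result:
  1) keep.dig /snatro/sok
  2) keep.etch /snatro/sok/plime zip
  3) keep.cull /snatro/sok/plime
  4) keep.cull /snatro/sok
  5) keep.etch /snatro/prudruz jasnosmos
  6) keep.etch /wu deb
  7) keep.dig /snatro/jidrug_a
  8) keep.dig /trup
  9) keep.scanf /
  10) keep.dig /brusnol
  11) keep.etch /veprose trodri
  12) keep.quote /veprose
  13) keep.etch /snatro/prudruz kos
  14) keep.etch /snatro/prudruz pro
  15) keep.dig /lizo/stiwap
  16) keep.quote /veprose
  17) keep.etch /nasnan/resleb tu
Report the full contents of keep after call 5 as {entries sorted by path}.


// keep.dig(/snatro/sok) => ok
// keep.etch(/snatro/sok/plime, zip) => created
// keep.cull(/snatro/sok/plime) => ok
// keep.cull(/snatro/sok) => ok
// keep.etch(/snatro/prudruz, jasnosmos) => created
// keep.etch(/wu, deb) => created
// keep.dig(/snatro/jidrug_a) => ok
// keep.dig(/trup) => ok
// keep.scanf(/) => [snatro/, trup/, wu]
// keep.dig(/brusnol) => ok
// keep.etch(/veprose, trodri) => created
// keep.quote(/veprose) => trodri
// keep.etch(/snatro/prudruz, kos) => overwrote
// keep.etch(/snatro/prudruz, pro) => overwrote
// keep.dig(/lizo/stiwap) => ToolError: no parent
// keep.quote(/veprose) => trodri
// keep.etch(/nasnan/resleb, tu) => ToolError: no parent

Answer: {snatro/, snatro/prudruz=jasnosmos}


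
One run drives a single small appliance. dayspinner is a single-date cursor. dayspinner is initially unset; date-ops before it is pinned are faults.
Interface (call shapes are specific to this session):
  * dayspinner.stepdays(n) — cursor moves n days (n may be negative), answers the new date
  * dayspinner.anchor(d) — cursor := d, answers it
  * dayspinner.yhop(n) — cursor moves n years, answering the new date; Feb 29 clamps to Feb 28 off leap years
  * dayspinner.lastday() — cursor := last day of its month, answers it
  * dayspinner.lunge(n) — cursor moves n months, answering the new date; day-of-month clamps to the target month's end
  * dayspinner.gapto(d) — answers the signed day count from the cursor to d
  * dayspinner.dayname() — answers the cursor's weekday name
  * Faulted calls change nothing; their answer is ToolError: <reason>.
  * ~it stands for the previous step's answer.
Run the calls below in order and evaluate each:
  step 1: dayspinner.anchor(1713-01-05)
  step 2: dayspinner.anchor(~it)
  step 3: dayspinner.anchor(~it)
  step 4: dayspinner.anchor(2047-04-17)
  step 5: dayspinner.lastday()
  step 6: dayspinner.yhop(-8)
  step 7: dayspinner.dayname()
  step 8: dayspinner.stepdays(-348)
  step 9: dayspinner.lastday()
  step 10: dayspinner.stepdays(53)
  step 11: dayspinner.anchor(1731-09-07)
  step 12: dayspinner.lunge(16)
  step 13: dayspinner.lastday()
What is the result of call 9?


Answer: 2038-05-31

Derivation:
% 1. dayspinner.anchor(d: 1713-01-05) => 1713-01-05
% 2. dayspinner.anchor(d: ~it) => 1713-01-05
% 3. dayspinner.anchor(d: ~it) => 1713-01-05
% 4. dayspinner.anchor(d: 2047-04-17) => 2047-04-17
% 5. dayspinner.lastday() => 2047-04-30
% 6. dayspinner.yhop(n: -8) => 2039-04-30
% 7. dayspinner.dayname() => Saturday
% 8. dayspinner.stepdays(n: -348) => 2038-05-17
% 9. dayspinner.lastday() => 2038-05-31
% 10. dayspinner.stepdays(n: 53) => 2038-07-23
% 11. dayspinner.anchor(d: 1731-09-07) => 1731-09-07
% 12. dayspinner.lunge(n: 16) => 1733-01-07
% 13. dayspinner.lastday() => 1733-01-31


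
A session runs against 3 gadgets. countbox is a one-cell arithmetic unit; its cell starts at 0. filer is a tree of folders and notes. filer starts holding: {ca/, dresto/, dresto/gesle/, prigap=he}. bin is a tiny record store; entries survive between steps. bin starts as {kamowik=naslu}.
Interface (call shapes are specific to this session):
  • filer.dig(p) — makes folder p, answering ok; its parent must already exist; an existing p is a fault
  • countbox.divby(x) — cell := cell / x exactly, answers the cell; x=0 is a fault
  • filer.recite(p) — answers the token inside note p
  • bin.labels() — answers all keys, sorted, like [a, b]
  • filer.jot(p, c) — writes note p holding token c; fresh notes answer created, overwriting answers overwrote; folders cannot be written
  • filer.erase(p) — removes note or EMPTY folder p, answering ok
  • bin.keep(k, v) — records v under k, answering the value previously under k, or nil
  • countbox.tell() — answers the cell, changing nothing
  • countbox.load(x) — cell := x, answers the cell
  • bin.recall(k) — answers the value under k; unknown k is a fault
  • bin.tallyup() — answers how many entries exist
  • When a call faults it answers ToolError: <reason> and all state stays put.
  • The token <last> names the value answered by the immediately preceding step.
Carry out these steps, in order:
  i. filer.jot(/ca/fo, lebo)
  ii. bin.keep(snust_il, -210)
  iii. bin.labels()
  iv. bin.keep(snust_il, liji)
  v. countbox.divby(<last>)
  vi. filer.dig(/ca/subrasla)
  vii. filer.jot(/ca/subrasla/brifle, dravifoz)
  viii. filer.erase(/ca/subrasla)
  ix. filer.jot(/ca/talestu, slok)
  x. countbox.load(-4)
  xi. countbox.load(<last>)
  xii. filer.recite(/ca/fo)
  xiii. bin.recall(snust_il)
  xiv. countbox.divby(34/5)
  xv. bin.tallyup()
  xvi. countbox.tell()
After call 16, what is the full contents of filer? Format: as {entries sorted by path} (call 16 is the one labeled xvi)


Answer: {ca/, ca/fo=lebo, ca/subrasla/, ca/subrasla/brifle=dravifoz, ca/talestu=slok, dresto/, dresto/gesle/, prigap=he}

Derivation:
% filer.jot p: /ca/fo c: lebo
:: created
% bin.keep k: snust_il v: -210
:: nil
% bin.labels
:: [kamowik, snust_il]
% bin.keep k: snust_il v: liji
:: -210
% countbox.divby x: <last>
:: 0
% filer.dig p: /ca/subrasla
:: ok
% filer.jot p: /ca/subrasla/brifle c: dravifoz
:: created
% filer.erase p: /ca/subrasla
:: ToolError: not empty
% filer.jot p: /ca/talestu c: slok
:: created
% countbox.load x: -4
:: -4
% countbox.load x: <last>
:: -4
% filer.recite p: /ca/fo
:: lebo
% bin.recall k: snust_il
:: liji
% countbox.divby x: 34/5
:: -10/17
% bin.tallyup
:: 2
% countbox.tell
:: -10/17
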